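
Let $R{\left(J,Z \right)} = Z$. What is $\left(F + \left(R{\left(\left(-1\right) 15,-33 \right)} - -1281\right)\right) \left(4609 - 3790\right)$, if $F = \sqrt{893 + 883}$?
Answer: $1022112 + 3276 \sqrt{111} \approx 1.0566 \cdot 10^{6}$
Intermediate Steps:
$F = 4 \sqrt{111}$ ($F = \sqrt{1776} = 4 \sqrt{111} \approx 42.143$)
$\left(F + \left(R{\left(\left(-1\right) 15,-33 \right)} - -1281\right)\right) \left(4609 - 3790\right) = \left(4 \sqrt{111} - -1248\right) \left(4609 - 3790\right) = \left(4 \sqrt{111} + \left(-33 + 1281\right)\right) 819 = \left(4 \sqrt{111} + 1248\right) 819 = \left(1248 + 4 \sqrt{111}\right) 819 = 1022112 + 3276 \sqrt{111}$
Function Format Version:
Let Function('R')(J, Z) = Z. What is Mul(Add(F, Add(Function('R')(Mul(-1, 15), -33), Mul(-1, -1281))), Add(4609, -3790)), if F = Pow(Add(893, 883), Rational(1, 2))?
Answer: Add(1022112, Mul(3276, Pow(111, Rational(1, 2)))) ≈ 1.0566e+6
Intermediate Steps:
F = Mul(4, Pow(111, Rational(1, 2))) (F = Pow(1776, Rational(1, 2)) = Mul(4, Pow(111, Rational(1, 2))) ≈ 42.143)
Mul(Add(F, Add(Function('R')(Mul(-1, 15), -33), Mul(-1, -1281))), Add(4609, -3790)) = Mul(Add(Mul(4, Pow(111, Rational(1, 2))), Add(-33, Mul(-1, -1281))), Add(4609, -3790)) = Mul(Add(Mul(4, Pow(111, Rational(1, 2))), Add(-33, 1281)), 819) = Mul(Add(Mul(4, Pow(111, Rational(1, 2))), 1248), 819) = Mul(Add(1248, Mul(4, Pow(111, Rational(1, 2)))), 819) = Add(1022112, Mul(3276, Pow(111, Rational(1, 2))))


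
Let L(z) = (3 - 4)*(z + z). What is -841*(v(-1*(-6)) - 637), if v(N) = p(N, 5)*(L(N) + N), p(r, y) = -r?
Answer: 505441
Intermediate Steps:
L(z) = -2*z
v(N) = N² (v(N) = (-N)*(-2*N + N) = (-N)*(-N) = N²)
-841*(v(-1*(-6)) - 637) = -841*((-1*(-6))² - 637) = -841*(6² - 637) = -841*(36 - 637) = -841*(-601) = 505441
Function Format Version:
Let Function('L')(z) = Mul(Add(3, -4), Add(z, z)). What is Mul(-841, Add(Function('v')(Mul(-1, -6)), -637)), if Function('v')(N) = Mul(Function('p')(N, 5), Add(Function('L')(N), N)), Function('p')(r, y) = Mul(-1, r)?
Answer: 505441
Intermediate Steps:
Function('L')(z) = Mul(-2, z) (Function('L')(z) = Mul(-1, Mul(2, z)) = Mul(-2, z))
Function('v')(N) = Pow(N, 2) (Function('v')(N) = Mul(Mul(-1, N), Add(Mul(-2, N), N)) = Mul(Mul(-1, N), Mul(-1, N)) = Pow(N, 2))
Mul(-841, Add(Function('v')(Mul(-1, -6)), -637)) = Mul(-841, Add(Pow(Mul(-1, -6), 2), -637)) = Mul(-841, Add(Pow(6, 2), -637)) = Mul(-841, Add(36, -637)) = Mul(-841, -601) = 505441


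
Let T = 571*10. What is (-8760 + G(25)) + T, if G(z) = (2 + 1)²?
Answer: -3041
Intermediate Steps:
G(z) = 9 (G(z) = 3² = 9)
T = 5710
(-8760 + G(25)) + T = (-8760 + 9) + 5710 = -8751 + 5710 = -3041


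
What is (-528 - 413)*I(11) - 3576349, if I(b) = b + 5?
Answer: -3591405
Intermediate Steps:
I(b) = 5 + b
(-528 - 413)*I(11) - 3576349 = (-528 - 413)*(5 + 11) - 3576349 = -941*16 - 3576349 = -15056 - 3576349 = -3591405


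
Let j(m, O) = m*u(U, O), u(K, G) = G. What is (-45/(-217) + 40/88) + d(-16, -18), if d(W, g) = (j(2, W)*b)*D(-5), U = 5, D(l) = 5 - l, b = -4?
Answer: 3056940/2387 ≈ 1280.7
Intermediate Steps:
j(m, O) = O*m (j(m, O) = m*O = O*m)
d(W, g) = -80*W (d(W, g) = ((W*2)*(-4))*(5 - 1*(-5)) = ((2*W)*(-4))*(5 + 5) = -8*W*10 = -80*W)
(-45/(-217) + 40/88) + d(-16, -18) = (-45/(-217) + 40/88) - 80*(-16) = (-45*(-1/217) + 40*(1/88)) + 1280 = (45/217 + 5/11) + 1280 = 1580/2387 + 1280 = 3056940/2387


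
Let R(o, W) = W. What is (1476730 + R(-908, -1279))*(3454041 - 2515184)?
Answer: 1385237499507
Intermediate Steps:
(1476730 + R(-908, -1279))*(3454041 - 2515184) = (1476730 - 1279)*(3454041 - 2515184) = 1475451*938857 = 1385237499507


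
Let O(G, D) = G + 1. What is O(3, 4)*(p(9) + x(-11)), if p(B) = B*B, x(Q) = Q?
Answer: 280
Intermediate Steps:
O(G, D) = 1 + G
p(B) = B²
O(3, 4)*(p(9) + x(-11)) = (1 + 3)*(9² - 11) = 4*(81 - 11) = 4*70 = 280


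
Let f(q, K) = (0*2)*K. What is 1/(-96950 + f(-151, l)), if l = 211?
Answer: -1/96950 ≈ -1.0315e-5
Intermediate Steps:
f(q, K) = 0 (f(q, K) = 0*K = 0)
1/(-96950 + f(-151, l)) = 1/(-96950 + 0) = 1/(-96950) = -1/96950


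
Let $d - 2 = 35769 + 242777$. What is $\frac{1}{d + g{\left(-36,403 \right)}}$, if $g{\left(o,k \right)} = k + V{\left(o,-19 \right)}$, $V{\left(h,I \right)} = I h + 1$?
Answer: $\frac{1}{279636} \approx 3.5761 \cdot 10^{-6}$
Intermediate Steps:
$V{\left(h,I \right)} = 1 + I h$
$d = 278548$ ($d = 2 + \left(35769 + 242777\right) = 2 + 278546 = 278548$)
$g{\left(o,k \right)} = 1 + k - 19 o$ ($g{\left(o,k \right)} = k - \left(-1 + 19 o\right) = 1 + k - 19 o$)
$\frac{1}{d + g{\left(-36,403 \right)}} = \frac{1}{278548 + \left(1 + 403 - -684\right)} = \frac{1}{278548 + \left(1 + 403 + 684\right)} = \frac{1}{278548 + 1088} = \frac{1}{279636}$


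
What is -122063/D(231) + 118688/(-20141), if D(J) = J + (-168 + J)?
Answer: -2493365155/5921454 ≈ -421.07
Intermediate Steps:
D(J) = -168 + 2*J
-122063/D(231) + 118688/(-20141) = -122063/(-168 + 2*231) + 118688/(-20141) = -122063/(-168 + 462) + 118688*(-1/20141) = -122063/294 - 118688/20141 = -2493365155/5921454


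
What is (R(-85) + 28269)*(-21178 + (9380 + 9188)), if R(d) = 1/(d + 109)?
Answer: -295128795/4 ≈ -7.3782e+7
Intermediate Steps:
R(d) = 1/(109 + d)
(R(-85) + 28269)*(-21178 + (9380 + 9188)) = (1/(109 - 85) + 28269)*(-21178 + (9380 + 9188)) = (1/24 + 28269)*(-21178 + 18568) = (1/24 + 28269)*(-2610) = (678457/24)*(-2610) = -295128795/4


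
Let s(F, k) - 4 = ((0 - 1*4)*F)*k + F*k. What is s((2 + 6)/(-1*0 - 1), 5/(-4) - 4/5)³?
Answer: -11543176/125 ≈ -92345.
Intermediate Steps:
s(F, k) = 4 - 3*F*k (s(F, k) = 4 + (((0 - 1*4)*F)*k + F*k) = 4 + (((0 - 4)*F)*k + F*k) = 4 + ((-4*F)*k + F*k) = 4 + (-4*F*k + F*k) = 4 - 3*F*k)
s((2 + 6)/(-1*0 - 1), 5/(-4) - 4/5)³ = (4 - 3*(2 + 6)/(-1*0 - 1)*(5/(-4) - 4/5))³ = (4 - 3*8/(0 - 1)*(5*(-¼) - 4*⅕))³ = (4 - 3*8/(-1)*(-5/4 - ⅘))³ = (4 - 3*8*(-1)*(-41/20))³ = (4 - 3*(-8)*(-41/20))³ = (4 - 246/5)³ = (-226/5)³ = -11543176/125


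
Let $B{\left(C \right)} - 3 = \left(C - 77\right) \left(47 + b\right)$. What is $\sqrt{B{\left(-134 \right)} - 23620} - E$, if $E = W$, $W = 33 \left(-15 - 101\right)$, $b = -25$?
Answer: $3828 + i \sqrt{28259} \approx 3828.0 + 168.1 i$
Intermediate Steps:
$W = -3828$ ($W = 33 \left(-116\right) = -3828$)
$B{\left(C \right)} = -1691 + 22 C$ ($B{\left(C \right)} = 3 + \left(C - 77\right) \left(47 - 25\right) = 3 + \left(-77 + C\right) 22 = 3 + \left(-1694 + 22 C\right) = -1691 + 22 C$)
$E = -3828$
$\sqrt{B{\left(-134 \right)} - 23620} - E = \sqrt{\left(-1691 + 22 \left(-134\right)\right) - 23620} - -3828 = \sqrt{\left(-1691 - 2948\right) - 23620} + 3828 = \sqrt{-4639 - 23620} + 3828 = \sqrt{-28259} + 3828 = i \sqrt{28259} + 3828 = 3828 + i \sqrt{28259}$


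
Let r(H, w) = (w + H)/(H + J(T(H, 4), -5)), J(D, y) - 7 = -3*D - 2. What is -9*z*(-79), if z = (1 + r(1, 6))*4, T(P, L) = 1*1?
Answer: 9480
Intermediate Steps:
T(P, L) = 1
J(D, y) = 5 - 3*D (J(D, y) = 7 + (-3*D - 2) = 7 + (-2 - 3*D) = 5 - 3*D)
r(H, w) = (H + w)/(2 + H) (r(H, w) = (w + H)/(H + (5 - 3*1)) = (H + w)/(H + (5 - 3)) = (H + w)/(H + 2) = (H + w)/(2 + H))
z = 40/3 (z = (1 + (1 + 6)/(2 + 1))*4 = (1 + 7/3)*4 = (10/3)*4 = 40/3 ≈ 13.333)
-9*z*(-79) = -9*40/3*(-79) = -120*(-79) = 9480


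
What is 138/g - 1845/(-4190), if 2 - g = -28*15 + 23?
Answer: 87625/111454 ≈ 0.78620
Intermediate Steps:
g = 399 (g = 2 - (-28*15 + 23) = 2 - (-420 + 23) = 2 - 1*(-397) = 2 + 397 = 399)
138/g - 1845/(-4190) = 138/399 - 1845/(-4190) = 138*(1/399) - 1845*(-1/4190) = 46/133 + 369/838 = 87625/111454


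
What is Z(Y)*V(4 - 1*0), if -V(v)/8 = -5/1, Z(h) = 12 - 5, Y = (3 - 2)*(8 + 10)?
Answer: 280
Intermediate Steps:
Y = 18 (Y = 1*18 = 18)
Z(h) = 7
V(v) = 40 (V(v) = -(-40)/1 = -(-40) = -8*(-5) = 40)
Z(Y)*V(4 - 1*0) = 7*40 = 280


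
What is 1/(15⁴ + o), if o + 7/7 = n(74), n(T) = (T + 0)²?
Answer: 1/56100 ≈ 1.7825e-5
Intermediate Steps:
n(T) = T²
o = 5475 (o = -1 + 74² = -1 + 5476 = 5475)
1/(15⁴ + o) = 1/(15⁴ + 5475) = 1/(50625 + 5475) = 1/56100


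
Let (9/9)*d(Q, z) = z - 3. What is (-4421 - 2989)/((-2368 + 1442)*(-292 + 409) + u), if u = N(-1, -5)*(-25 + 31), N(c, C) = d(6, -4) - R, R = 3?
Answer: 1235/18067 ≈ 0.068357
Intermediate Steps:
d(Q, z) = -3 + z (d(Q, z) = z - 3 = -3 + z)
N(c, C) = -10 (N(c, C) = (-3 - 4) - 1*3 = -7 - 3 = -10)
u = -60 (u = -10*(-25 + 31) = -10*6 = -60)
(-4421 - 2989)/((-2368 + 1442)*(-292 + 409) + u) = (-4421 - 2989)/((-2368 + 1442)*(-292 + 409) - 60) = -7410/(-926*117 - 60) = -7410/(-108342 - 60) = -7410/(-108402) = -7410*(-1/108402) = 1235/18067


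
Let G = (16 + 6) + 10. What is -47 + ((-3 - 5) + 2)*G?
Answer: -239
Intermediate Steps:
G = 32 (G = 22 + 10 = 32)
-47 + ((-3 - 5) + 2)*G = -47 + ((-3 - 5) + 2)*32 = -47 + (-8 + 2)*32 = -47 - 6*32 = -47 - 192 = -239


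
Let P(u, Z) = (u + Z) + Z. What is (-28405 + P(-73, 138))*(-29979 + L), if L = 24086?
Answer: 166194386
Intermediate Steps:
P(u, Z) = u + 2*Z (P(u, Z) = (Z + u) + Z = u + 2*Z)
(-28405 + P(-73, 138))*(-29979 + L) = (-28405 + (-73 + 2*138))*(-29979 + 24086) = (-28405 + (-73 + 276))*(-5893) = (-28405 + 203)*(-5893) = -28202*(-5893) = 166194386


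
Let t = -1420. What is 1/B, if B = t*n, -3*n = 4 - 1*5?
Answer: -3/1420 ≈ -0.0021127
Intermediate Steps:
n = ⅓ (n = -(4 - 1*5)/3 = -(4 - 5)/3 = -⅓*(-1) = ⅓ ≈ 0.33333)
B = -1420/3 (B = -1420*⅓ = -1420/3 ≈ -473.33)
1/B = 1/(-1420/3) = -3/1420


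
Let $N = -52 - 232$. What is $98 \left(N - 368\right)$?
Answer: $-63896$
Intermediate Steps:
$N = -284$
$98 \left(N - 368\right) = 98 \left(-284 - 368\right) = 98 \left(-652\right) = -63896$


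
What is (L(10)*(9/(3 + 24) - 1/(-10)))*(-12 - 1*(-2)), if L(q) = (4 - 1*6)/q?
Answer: 13/15 ≈ 0.86667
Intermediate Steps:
L(q) = -2/q (L(q) = (4 - 6)/q = -2/q)
(L(10)*(9/(3 + 24) - 1/(-10)))*(-12 - 1*(-2)) = ((-2/10)*(9/(3 + 24) - 1/(-10)))*(-12 - 1*(-2)) = ((-2*1/10)*(9/27 - 1*(-1/10)))*(-12 + 2) = -(9*(1/27) + 1/10)/5*(-10) = -(1/3 + 1/10)/5*(-10) = -1/5*13/30*(-10) = -13/150*(-10) = 13/15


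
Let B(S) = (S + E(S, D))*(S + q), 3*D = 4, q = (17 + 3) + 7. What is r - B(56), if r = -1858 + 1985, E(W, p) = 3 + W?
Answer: -9418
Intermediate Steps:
q = 27 (q = 20 + 7 = 27)
D = 4/3 (D = (1/3)*4 = 4/3 ≈ 1.3333)
B(S) = (3 + 2*S)*(27 + S) (B(S) = (S + (3 + S))*(S + 27) = (3 + 2*S)*(27 + S))
r = 127
r - B(56) = 127 - (81 + 2*56**2 + 57*56) = 127 - (81 + 2*3136 + 3192) = 127 - (81 + 6272 + 3192) = 127 - 1*9545 = 127 - 9545 = -9418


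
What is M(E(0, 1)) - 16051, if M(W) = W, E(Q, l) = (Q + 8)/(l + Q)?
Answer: -16043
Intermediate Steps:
E(Q, l) = (8 + Q)/(Q + l)
M(E(0, 1)) - 16051 = (8 + 0)/(0 + 1) - 16051 = 8/1 - 16051 = 1*8 - 16051 = 8 - 16051 = -16043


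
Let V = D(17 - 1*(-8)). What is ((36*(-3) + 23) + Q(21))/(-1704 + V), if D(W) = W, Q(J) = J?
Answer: 64/1679 ≈ 0.038118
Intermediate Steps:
V = 25 (V = 17 - 1*(-8) = 17 + 8 = 25)
((36*(-3) + 23) + Q(21))/(-1704 + V) = ((36*(-3) + 23) + 21)/(-1704 + 25) = ((-108 + 23) + 21)/(-1679) = (-85 + 21)*(-1/1679) = -64*(-1/1679) = 64/1679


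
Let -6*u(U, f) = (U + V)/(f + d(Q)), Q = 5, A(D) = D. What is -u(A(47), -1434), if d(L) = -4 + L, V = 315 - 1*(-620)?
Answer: -491/4299 ≈ -0.11421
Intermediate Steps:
V = 935 (V = 315 + 620 = 935)
u(U, f) = -(935 + U)/(6*(1 + f)) (u(U, f) = -(U + 935)/(6*(f + (-4 + 5))) = -(935 + U)/(6*(f + 1)) = -(935 + U)/(6*(1 + f)))
-u(A(47), -1434) = -(-935 - 1*47)/(6*(1 - 1434)) = -(-935 - 47)/(6*(-1433)) = -(-1)*(-982)/(6*1433) = -1*491/4299 = -491/4299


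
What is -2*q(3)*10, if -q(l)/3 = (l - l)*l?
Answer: 0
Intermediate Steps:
q(l) = 0 (q(l) = -3*(l - l)*l = -0*l = -3*0 = 0)
-2*q(3)*10 = -2*0*10 = 0*10 = 0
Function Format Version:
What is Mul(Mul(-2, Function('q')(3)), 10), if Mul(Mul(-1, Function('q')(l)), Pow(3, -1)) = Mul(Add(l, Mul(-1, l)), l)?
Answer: 0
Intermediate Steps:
Function('q')(l) = 0 (Function('q')(l) = Mul(-3, Mul(Add(l, Mul(-1, l)), l)) = Mul(-3, Mul(0, l)) = Mul(-3, 0) = 0)
Mul(Mul(-2, Function('q')(3)), 10) = Mul(Mul(-2, 0), 10) = Mul(0, 10) = 0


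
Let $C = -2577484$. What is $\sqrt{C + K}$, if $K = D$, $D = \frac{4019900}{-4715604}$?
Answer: $\frac{i \sqrt{398023105983558351}}{392967} \approx 1605.5 i$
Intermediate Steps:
$D = - \frac{1004975}{1178901}$ ($D = 4019900 \left(- \frac{1}{4715604}\right) = - \frac{1004975}{1178901} \approx -0.85247$)
$K = - \frac{1004975}{1178901} \approx -0.85247$
$\sqrt{C + K} = \sqrt{-2577484 - \frac{1004975}{1178901}} = \sqrt{- \frac{3038599470059}{1178901}} = \frac{i \sqrt{398023105983558351}}{392967}$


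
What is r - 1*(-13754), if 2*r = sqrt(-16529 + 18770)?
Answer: 13754 + 3*sqrt(249)/2 ≈ 13778.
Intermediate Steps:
r = 3*sqrt(249)/2 (r = sqrt(-16529 + 18770)/2 = sqrt(2241)/2 = (3*sqrt(249))/2 = 3*sqrt(249)/2 ≈ 23.670)
r - 1*(-13754) = 3*sqrt(249)/2 - 1*(-13754) = 3*sqrt(249)/2 + 13754 = 13754 + 3*sqrt(249)/2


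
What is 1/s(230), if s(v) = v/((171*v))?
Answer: 171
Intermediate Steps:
s(v) = 1/171 (s(v) = v*(1/(171*v)) = 1/171)
1/s(230) = 1/(1/171) = 171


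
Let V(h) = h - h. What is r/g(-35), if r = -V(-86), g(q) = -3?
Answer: 0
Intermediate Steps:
V(h) = 0
r = 0 (r = -1*0 = 0)
r/g(-35) = 0/(-3) = 0*(-⅓) = 0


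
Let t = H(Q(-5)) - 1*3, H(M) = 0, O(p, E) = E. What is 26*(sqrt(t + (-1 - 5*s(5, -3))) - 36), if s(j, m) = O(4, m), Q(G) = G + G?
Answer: -936 + 26*sqrt(11) ≈ -849.77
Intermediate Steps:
Q(G) = 2*G
s(j, m) = m
t = -3 (t = 0 - 1*3 = 0 - 3 = -3)
26*(sqrt(t + (-1 - 5*s(5, -3))) - 36) = 26*(sqrt(-3 + (-1 - 5*(-3))) - 36) = 26*(sqrt(-3 + (-1 + 15)) - 36) = 26*(sqrt(-3 + 14) - 36) = 26*(sqrt(11) - 36) = 26*(-36 + sqrt(11)) = -936 + 26*sqrt(11)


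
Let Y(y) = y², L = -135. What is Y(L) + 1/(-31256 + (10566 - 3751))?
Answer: 445437224/24441 ≈ 18225.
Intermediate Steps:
Y(L) + 1/(-31256 + (10566 - 3751)) = (-135)² + 1/(-31256 + (10566 - 3751)) = 18225 + 1/(-31256 + 6815) = 18225 + 1/(-24441) = 18225 - 1/24441 = 445437224/24441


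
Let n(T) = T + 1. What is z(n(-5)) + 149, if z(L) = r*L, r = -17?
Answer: 217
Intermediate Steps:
n(T) = 1 + T
z(L) = -17*L
z(n(-5)) + 149 = -17*(1 - 5) + 149 = -17*(-4) + 149 = 68 + 149 = 217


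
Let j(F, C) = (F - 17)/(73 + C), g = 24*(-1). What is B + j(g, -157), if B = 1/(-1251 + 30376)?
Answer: 1194209/2446500 ≈ 0.48813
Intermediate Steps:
g = -24
j(F, C) = (-17 + F)/(73 + C)
B = 1/29125 ≈ 3.4335e-5
B + j(g, -157) = 1/29125 + (-17 - 24)/(73 - 157) = 1/29125 - 41/(-84) = 1/29125 - 1/84*(-41) = 1/29125 + 41/84 = 1194209/2446500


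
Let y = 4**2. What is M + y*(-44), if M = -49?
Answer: -753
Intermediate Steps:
y = 16
M + y*(-44) = -49 + 16*(-44) = -49 - 704 = -753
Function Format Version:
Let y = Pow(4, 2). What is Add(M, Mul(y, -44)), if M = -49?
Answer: -753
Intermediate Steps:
y = 16
Add(M, Mul(y, -44)) = Add(-49, Mul(16, -44)) = Add(-49, -704) = -753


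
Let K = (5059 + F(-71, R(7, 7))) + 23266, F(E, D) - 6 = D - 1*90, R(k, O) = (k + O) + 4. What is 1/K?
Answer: 1/28259 ≈ 3.5387e-5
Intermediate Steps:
R(k, O) = 4 + O + k (R(k, O) = (O + k) + 4 = 4 + O + k)
F(E, D) = -84 + D (F(E, D) = 6 + (D - 1*90) = 6 + (D - 90) = 6 + (-90 + D) = -84 + D)
K = 28259 (K = (5059 + (-84 + (4 + 7 + 7))) + 23266 = (5059 + (-84 + 18)) + 23266 = (5059 - 66) + 23266 = 4993 + 23266 = 28259)
1/K = 1/28259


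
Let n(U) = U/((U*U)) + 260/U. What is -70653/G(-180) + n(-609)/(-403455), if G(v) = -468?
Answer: 131188129/868980 ≈ 150.97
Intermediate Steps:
n(U) = 261/U (n(U) = U/(U²) + 260/U = U/U² + 260/U = 1/U + 260/U = 261/U)
-70653/G(-180) + n(-609)/(-403455) = -70653/(-468) + (261/(-609))/(-403455) = -70653*(-1/468) + (261*(-1/609))*(-1/403455) = 23551/156 - 3/7*(-1/403455) = 23551/156 + 1/941395 = 131188129/868980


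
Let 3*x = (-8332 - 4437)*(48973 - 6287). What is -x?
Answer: 545057534/3 ≈ 1.8169e+8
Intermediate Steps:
x = -545057534/3 (x = ((-8332 - 4437)*(48973 - 6287))/3 = (-12769*42686)/3 = (⅓)*(-545057534) = -545057534/3 ≈ -1.8169e+8)
-x = -1*(-545057534/3) = 545057534/3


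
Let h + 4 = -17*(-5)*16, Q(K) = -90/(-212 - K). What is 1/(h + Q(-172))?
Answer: 4/5433 ≈ 0.00073624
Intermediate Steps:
h = 1356 (h = -4 - 17*(-5)*16 = -4 + 85*16 = -4 + 1360 = 1356)
1/(h + Q(-172)) = 1/(1356 + 90/(212 - 172)) = 1/(1356 + 90/40) = 1/(1356 + 90*(1/40)) = 1/(1356 + 9/4) = 1/(5433/4) = 4/5433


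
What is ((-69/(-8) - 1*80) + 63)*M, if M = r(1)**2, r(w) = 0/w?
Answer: 0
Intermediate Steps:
r(w) = 0
M = 0 (M = 0**2 = 0)
((-69/(-8) - 1*80) + 63)*M = ((-69/(-8) - 1*80) + 63)*0 = ((-69*(-1/8) - 80) + 63)*0 = ((69/8 - 80) + 63)*0 = (-571/8 + 63)*0 = -67/8*0 = 0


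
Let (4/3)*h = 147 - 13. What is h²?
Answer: 40401/4 ≈ 10100.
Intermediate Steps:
h = 201/2 (h = 3*(147 - 13)/4 = (¾)*134 = 201/2 ≈ 100.50)
h² = (201/2)² = 40401/4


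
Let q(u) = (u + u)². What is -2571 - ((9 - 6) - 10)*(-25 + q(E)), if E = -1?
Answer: -2718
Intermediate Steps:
q(u) = 4*u² (q(u) = (2*u)² = 4*u²)
-2571 - ((9 - 6) - 10)*(-25 + q(E)) = -2571 - ((9 - 6) - 10)*(-25 + 4*(-1)²) = -2571 - (3 - 10)*(-25 + 4*1) = -2571 - (-7)*(-25 + 4) = -2571 - (-7)*(-21) = -2571 - 1*147 = -2571 - 147 = -2718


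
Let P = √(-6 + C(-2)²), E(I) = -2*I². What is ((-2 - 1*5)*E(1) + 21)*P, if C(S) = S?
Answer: 35*I*√2 ≈ 49.497*I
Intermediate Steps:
P = I*√2 (P = √(-6 + (-2)²) = √(-6 + 4) = √(-2) = I*√2 ≈ 1.4142*I)
((-2 - 1*5)*E(1) + 21)*P = ((-2 - 1*5)*(-2*1²) + 21)*(I*√2) = ((-2 - 5)*(-2*1) + 21)*(I*√2) = (-7*(-2) + 21)*(I*√2) = (14 + 21)*(I*√2) = 35*(I*√2) = 35*I*√2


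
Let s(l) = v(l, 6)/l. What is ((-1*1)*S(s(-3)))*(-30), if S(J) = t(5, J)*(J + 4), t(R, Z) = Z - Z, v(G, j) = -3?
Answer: 0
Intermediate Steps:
t(R, Z) = 0
s(l) = -3/l
S(J) = 0 (S(J) = 0*(J + 4) = 0*(4 + J) = 0)
((-1*1)*S(s(-3)))*(-30) = (-1*1*0)*(-30) = -1*0*(-30) = 0*(-30) = 0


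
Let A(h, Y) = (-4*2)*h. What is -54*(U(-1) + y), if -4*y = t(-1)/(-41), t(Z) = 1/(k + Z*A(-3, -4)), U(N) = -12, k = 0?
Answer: 425097/656 ≈ 648.01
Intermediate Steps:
A(h, Y) = -8*h
t(Z) = 1/(24*Z) (t(Z) = 1/(0 + Z*(-8*(-3))) = 1/(0 + Z*24) = 1/(0 + 24*Z) = 1/(24*Z))
y = -1/3936 (y = -(1/24)/(-1)/(4*(-41)) = -(1/24)*(-1)*(-1)/(4*41) = -(-1)*(-1)/(96*41) = -¼*1/984 = -1/3936 ≈ -0.00025406)
-54*(U(-1) + y) = -54*(-12 - 1/3936) = -54*(-47233/3936) = 425097/656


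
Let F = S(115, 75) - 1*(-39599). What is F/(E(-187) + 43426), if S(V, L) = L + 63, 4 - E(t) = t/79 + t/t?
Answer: 3139223/3431078 ≈ 0.91494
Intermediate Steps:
E(t) = 3 - t/79 (E(t) = 4 - (t/79 + t/t) = 4 - (t*(1/79) + 1) = 4 - (t/79 + 1) = 4 - (1 + t/79) = 4 + (-1 - t/79) = 3 - t/79)
S(V, L) = 63 + L
F = 39737 (F = (63 + 75) - 1*(-39599) = 138 + 39599 = 39737)
F/(E(-187) + 43426) = 39737/((3 - 1/79*(-187)) + 43426) = 39737/((3 + 187/79) + 43426) = 39737/(424/79 + 43426) = 39737/(3431078/79) = 39737*(79/3431078) = 3139223/3431078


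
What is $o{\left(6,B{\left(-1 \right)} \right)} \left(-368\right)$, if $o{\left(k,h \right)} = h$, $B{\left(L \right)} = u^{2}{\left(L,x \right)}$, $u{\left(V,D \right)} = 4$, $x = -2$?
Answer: $-5888$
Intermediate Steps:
$B{\left(L \right)} = 16$ ($B{\left(L \right)} = 4^{2} = 16$)
$o{\left(6,B{\left(-1 \right)} \right)} \left(-368\right) = 16 \left(-368\right) = -5888$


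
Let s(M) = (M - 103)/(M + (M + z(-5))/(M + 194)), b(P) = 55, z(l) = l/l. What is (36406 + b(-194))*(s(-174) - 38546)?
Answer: -5133818110078/3653 ≈ -1.4054e+9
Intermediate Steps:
z(l) = 1
s(M) = (-103 + M)/(M + (1 + M)/(194 + M)) (s(M) = (M - 103)/(M + (M + 1)/(M + 194)) = (-103 + M)/(M + (1 + M)/(194 + M)))
(36406 + b(-194))*(s(-174) - 38546) = (36406 + 55)*((-19982 + (-174)² + 91*(-174))/(1 + (-174)² + 195*(-174)) - 38546) = 36461*((-19982 + 30276 - 15834)/(1 + 30276 - 33930) - 38546) = 36461*(-5540/(-3653) - 38546) = 36461*(-1/3653*(-5540) - 38546) = 36461*(5540/3653 - 38546) = 36461*(-140802998/3653) = -5133818110078/3653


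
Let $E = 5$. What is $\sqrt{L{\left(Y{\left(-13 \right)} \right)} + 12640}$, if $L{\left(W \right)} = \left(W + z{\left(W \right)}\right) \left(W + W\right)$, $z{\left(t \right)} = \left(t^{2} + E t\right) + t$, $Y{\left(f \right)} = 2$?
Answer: $2 \sqrt{3178} \approx 112.75$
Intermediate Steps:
$z{\left(t \right)} = t^{2} + 6 t$ ($z{\left(t \right)} = \left(t^{2} + 5 t\right) + t = t^{2} + 6 t$)
$L{\left(W \right)} = 2 W \left(W + W \left(6 + W\right)\right)$ ($L{\left(W \right)} = \left(W + W \left(6 + W\right)\right) \left(W + W\right) = \left(W + W \left(6 + W\right)\right) 2 W = 2 W \left(W + W \left(6 + W\right)\right)$)
$\sqrt{L{\left(Y{\left(-13 \right)} \right)} + 12640} = \sqrt{2 \cdot 2^{2} \left(7 + 2\right) + 12640} = \sqrt{2 \cdot 4 \cdot 9 + 12640} = \sqrt{72 + 12640} = \sqrt{12712} = 2 \sqrt{3178}$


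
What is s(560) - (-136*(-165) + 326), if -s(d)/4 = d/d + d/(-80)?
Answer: -22742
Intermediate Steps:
s(d) = -4 + d/20 (s(d) = -4*(d/d + d/(-80)) = -4*(1 + d*(-1/80)) = -4*(1 - d/80) = -4 + d/20)
s(560) - (-136*(-165) + 326) = (-4 + (1/20)*560) - (-136*(-165) + 326) = (-4 + 28) - (22440 + 326) = 24 - 1*22766 = 24 - 22766 = -22742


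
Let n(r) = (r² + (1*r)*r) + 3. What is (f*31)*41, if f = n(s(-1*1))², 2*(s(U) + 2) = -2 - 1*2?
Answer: 1556975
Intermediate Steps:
s(U) = -4 (s(U) = -2 + (-2 - 1*2)/2 = -2 + (-2 - 2)/2 = -2 + (½)*(-4) = -2 - 2 = -4)
n(r) = 3 + 2*r² (n(r) = (r² + r*r) + 3 = (r² + r²) + 3 = 2*r² + 3 = 3 + 2*r²)
f = 1225 (f = (3 + 2*(-4)²)² = (3 + 2*16)² = (3 + 32)² = 35² = 1225)
(f*31)*41 = (1225*31)*41 = 37975*41 = 1556975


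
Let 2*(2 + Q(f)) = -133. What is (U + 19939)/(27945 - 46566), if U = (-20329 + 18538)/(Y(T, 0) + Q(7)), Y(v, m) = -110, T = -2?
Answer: -2373935/2215899 ≈ -1.0713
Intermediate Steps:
Q(f) = -137/2 (Q(f) = -2 + (½)*(-133) = -2 - 133/2 = -137/2)
U = 1194/119 (U = (-20329 + 18538)/(-110 - 137/2) = -1791/(-357/2) = -1791*(-2/357) = 1194/119 ≈ 10.034)
(U + 19939)/(27945 - 46566) = (1194/119 + 19939)/(27945 - 46566) = (2373935/119)/(-18621) = (2373935/119)*(-1/18621) = -2373935/2215899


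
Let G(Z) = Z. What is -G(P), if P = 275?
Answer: -275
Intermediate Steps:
-G(P) = -1*275 = -275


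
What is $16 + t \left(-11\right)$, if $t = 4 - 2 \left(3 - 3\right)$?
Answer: $-28$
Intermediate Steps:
$t = 4$ ($t = 4 - 0 = 4 + 0 = 4$)
$16 + t \left(-11\right) = 16 + 4 \left(-11\right) = 16 - 44 = -28$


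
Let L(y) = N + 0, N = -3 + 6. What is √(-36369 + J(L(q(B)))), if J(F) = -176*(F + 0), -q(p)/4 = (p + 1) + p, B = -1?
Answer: 7*I*√753 ≈ 192.09*I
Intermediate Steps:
N = 3
q(p) = -4 - 8*p (q(p) = -4*((p + 1) + p) = -4*((1 + p) + p) = -4*(1 + 2*p) = -4 - 8*p)
L(y) = 3 (L(y) = 3 + 0 = 3)
J(F) = -176*F
√(-36369 + J(L(q(B)))) = √(-36369 - 176*3) = √(-36369 - 528) = √(-36897) = 7*I*√753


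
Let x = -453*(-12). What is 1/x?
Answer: 1/5436 ≈ 0.00018396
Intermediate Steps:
x = 5436
1/x = 1/5436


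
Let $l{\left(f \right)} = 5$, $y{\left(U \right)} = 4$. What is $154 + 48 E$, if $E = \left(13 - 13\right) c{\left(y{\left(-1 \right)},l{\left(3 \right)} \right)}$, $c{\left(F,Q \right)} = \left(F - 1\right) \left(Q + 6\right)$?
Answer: $154$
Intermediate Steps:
$c{\left(F,Q \right)} = \left(-1 + F\right) \left(6 + Q\right)$
$E = 0$ ($E = \left(13 - 13\right) \left(-6 - 5 + 6 \cdot 4 + 4 \cdot 5\right) = \left(13 - 13\right) \left(-6 - 5 + 24 + 20\right) = 0 \cdot 33 = 0$)
$154 + 48 E = 154 + 48 \cdot 0 = 154 + 0 = 154$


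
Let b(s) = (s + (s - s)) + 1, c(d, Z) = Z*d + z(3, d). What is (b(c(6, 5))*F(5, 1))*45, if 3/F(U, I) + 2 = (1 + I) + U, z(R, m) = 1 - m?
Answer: 702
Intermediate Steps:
F(U, I) = 3/(-1 + I + U) (F(U, I) = 3/(-2 + ((1 + I) + U)) = 3/(-2 + (1 + I + U)) = 3/(-1 + I + U))
c(d, Z) = 1 - d + Z*d (c(d, Z) = Z*d + (1 - d) = 1 - d + Z*d)
b(s) = 1 + s (b(s) = (s + 0) + 1 = s + 1 = 1 + s)
(b(c(6, 5))*F(5, 1))*45 = ((1 + (1 - 1*6 + 5*6))*(3/(-1 + 1 + 5)))*45 = ((1 + (1 - 6 + 30))*(3/5))*45 = ((1 + 25)*(3*(1/5)))*45 = (26*(3/5))*45 = (78/5)*45 = 702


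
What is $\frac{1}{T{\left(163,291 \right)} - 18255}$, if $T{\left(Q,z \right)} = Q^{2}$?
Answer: $\frac{1}{8314} \approx 0.00012028$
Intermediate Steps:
$\frac{1}{T{\left(163,291 \right)} - 18255} = \frac{1}{163^{2} - 18255} = \frac{1}{26569 - 18255} = \frac{1}{8314}$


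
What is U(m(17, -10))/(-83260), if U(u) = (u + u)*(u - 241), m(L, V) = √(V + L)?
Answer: -7/41630 + 241*√7/41630 ≈ 0.015148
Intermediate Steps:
m(L, V) = √(L + V)
U(u) = 2*u*(-241 + u) (U(u) = (2*u)*(-241 + u) = 2*u*(-241 + u))
U(m(17, -10))/(-83260) = (2*√(17 - 10)*(-241 + √(17 - 10)))/(-83260) = (2*√7*(-241 + √7))*(-1/83260) = -√7*(-241 + √7)/41630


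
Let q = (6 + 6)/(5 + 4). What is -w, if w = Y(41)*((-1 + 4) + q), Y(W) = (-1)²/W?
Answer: -13/123 ≈ -0.10569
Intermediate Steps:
q = 4/3 (q = 12/9 = 12*(⅑) = 4/3 ≈ 1.3333)
Y(W) = 1/W
w = 13/123 (w = ((-1 + 4) + 4/3)/41 = (3 + 4/3)/41 = (1/41)*(13/3) = 13/123 ≈ 0.10569)
-w = -1*13/123 = -13/123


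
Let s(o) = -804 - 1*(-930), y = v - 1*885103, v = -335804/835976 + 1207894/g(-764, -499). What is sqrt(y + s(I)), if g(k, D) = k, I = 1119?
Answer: I*sqrt(353168316977533237483)/19958927 ≈ 941.57*I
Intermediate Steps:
v = -31563342150/19958927 (v = -335804/835976 + 1207894/(-764) = -335804*1/835976 + 1207894*(-1/764) = -83951/208994 - 603947/382 = -31563342150/19958927 ≈ -1581.4)
y = -17697269506631/19958927 (y = -31563342150/19958927 - 1*885103 = -31563342150/19958927 - 885103 = -17697269506631/19958927 ≈ -8.8668e+5)
s(o) = 126 (s(o) = -804 + 930 = 126)
sqrt(y + s(I)) = sqrt(-17697269506631/19958927 + 126) = sqrt(-17694754681829/19958927) = I*sqrt(353168316977533237483)/19958927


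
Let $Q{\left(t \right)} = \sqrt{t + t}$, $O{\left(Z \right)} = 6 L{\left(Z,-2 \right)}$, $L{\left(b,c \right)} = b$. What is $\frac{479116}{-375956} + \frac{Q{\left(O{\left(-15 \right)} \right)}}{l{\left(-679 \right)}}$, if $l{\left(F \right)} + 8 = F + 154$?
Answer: $- \frac{119779}{93989} - \frac{6 i \sqrt{5}}{533} \approx -1.2744 - 0.025171 i$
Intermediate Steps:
$l{\left(F \right)} = 146 + F$ ($l{\left(F \right)} = -8 + \left(F + 154\right) = -8 + \left(154 + F\right) = 146 + F$)
$O{\left(Z \right)} = 6 Z$
$Q{\left(t \right)} = \sqrt{2} \sqrt{t}$ ($Q{\left(t \right)} = \sqrt{2 t} = \sqrt{2} \sqrt{t}$)
$\frac{479116}{-375956} + \frac{Q{\left(O{\left(-15 \right)} \right)}}{l{\left(-679 \right)}} = \frac{479116}{-375956} + \frac{\sqrt{2} \sqrt{6 \left(-15\right)}}{146 - 679} = 479116 \left(- \frac{1}{375956}\right) + \frac{\sqrt{2} \sqrt{-90}}{-533} = - \frac{119779}{93989} + \sqrt{2} \cdot 3 i \sqrt{10} \left(- \frac{1}{533}\right) = - \frac{119779}{93989} + 6 i \sqrt{5} \left(- \frac{1}{533}\right) = - \frac{119779}{93989} - \frac{6 i \sqrt{5}}{533}$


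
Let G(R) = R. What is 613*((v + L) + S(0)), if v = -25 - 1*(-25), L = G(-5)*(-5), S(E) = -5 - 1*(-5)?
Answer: 15325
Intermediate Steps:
S(E) = 0 (S(E) = -5 + 5 = 0)
L = 25 (L = -5*(-5) = 25)
v = 0 (v = -25 + 25 = 0)
613*((v + L) + S(0)) = 613*((0 + 25) + 0) = 613*(25 + 0) = 613*25 = 15325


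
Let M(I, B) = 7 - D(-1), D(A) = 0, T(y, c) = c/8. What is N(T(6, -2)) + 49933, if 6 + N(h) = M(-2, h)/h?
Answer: 49899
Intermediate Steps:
T(y, c) = c/8 (T(y, c) = c*(⅛) = c/8)
M(I, B) = 7 (M(I, B) = 7 - 1*0 = 7 + 0 = 7)
N(h) = -6 + 7/h
N(T(6, -2)) + 49933 = (-6 + 7/(((⅛)*(-2)))) + 49933 = (-6 + 7/(-¼)) + 49933 = (-6 + 7*(-4)) + 49933 = (-6 - 28) + 49933 = -34 + 49933 = 49899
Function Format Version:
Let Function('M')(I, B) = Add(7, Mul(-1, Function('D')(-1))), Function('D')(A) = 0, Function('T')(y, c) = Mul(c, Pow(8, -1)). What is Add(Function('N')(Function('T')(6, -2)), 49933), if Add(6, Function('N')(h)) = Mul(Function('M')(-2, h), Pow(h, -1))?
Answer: 49899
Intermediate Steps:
Function('T')(y, c) = Mul(Rational(1, 8), c) (Function('T')(y, c) = Mul(c, Rational(1, 8)) = Mul(Rational(1, 8), c))
Function('M')(I, B) = 7 (Function('M')(I, B) = Add(7, Mul(-1, 0)) = Add(7, 0) = 7)
Function('N')(h) = Add(-6, Mul(7, Pow(h, -1)))
Add(Function('N')(Function('T')(6, -2)), 49933) = Add(Add(-6, Mul(7, Pow(Mul(Rational(1, 8), -2), -1))), 49933) = Add(Add(-6, Mul(7, Pow(Rational(-1, 4), -1))), 49933) = Add(Add(-6, Mul(7, -4)), 49933) = Add(Add(-6, -28), 49933) = Add(-34, 49933) = 49899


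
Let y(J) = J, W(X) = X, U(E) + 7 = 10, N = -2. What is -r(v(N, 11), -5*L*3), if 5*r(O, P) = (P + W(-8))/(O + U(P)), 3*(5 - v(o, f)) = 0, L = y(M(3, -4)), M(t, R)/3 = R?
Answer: -43/10 ≈ -4.3000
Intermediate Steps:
U(E) = 3 (U(E) = -7 + 10 = 3)
M(t, R) = 3*R
L = -12 (L = 3*(-4) = -12)
v(o, f) = 5 (v(o, f) = 5 - 1/3*0 = 5 + 0 = 5)
r(O, P) = (-8 + P)/(5*(3 + O)) (r(O, P) = ((P - 8)/(O + 3))/5 = ((-8 + P)/(3 + O))/5 = (-8 + P)/(5*(3 + O)))
-r(v(N, 11), -5*L*3) = -(-8 - 5*(-12)*3)/(5*(3 + 5)) = -(-8 + 60*3)/(5*8) = -(-8 + 180)/(5*8) = -172/(5*8) = -1*43/10 = -43/10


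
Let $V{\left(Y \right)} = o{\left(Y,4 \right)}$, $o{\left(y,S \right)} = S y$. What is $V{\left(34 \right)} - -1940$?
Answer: $2076$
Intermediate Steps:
$V{\left(Y \right)} = 4 Y$
$V{\left(34 \right)} - -1940 = 4 \cdot 34 - -1940 = 136 + 1940 = 2076$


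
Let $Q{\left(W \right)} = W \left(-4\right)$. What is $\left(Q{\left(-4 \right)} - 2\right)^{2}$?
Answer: $196$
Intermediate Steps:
$Q{\left(W \right)} = - 4 W$
$\left(Q{\left(-4 \right)} - 2\right)^{2} = \left(\left(-4\right) \left(-4\right) - 2\right)^{2} = \left(16 - 2\right)^{2} = 14^{2} = 196$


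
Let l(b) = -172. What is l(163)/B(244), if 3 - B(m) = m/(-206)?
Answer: -17716/431 ≈ -41.104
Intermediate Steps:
B(m) = 3 + m/206 (B(m) = 3 - m/(-206) = 3 - m*(-1)/206 = 3 - (-1)*m/206 = 3 + m/206)
l(163)/B(244) = -172/(3 + (1/206)*244) = -172/(3 + 122/103) = -172/431/103 = -172*103/431 = -17716/431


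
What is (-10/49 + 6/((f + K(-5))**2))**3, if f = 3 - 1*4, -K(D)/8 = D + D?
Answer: -239668216376896/28598996054590129 ≈ -0.0083803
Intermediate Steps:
K(D) = -16*D (K(D) = -8*(D + D) = -16*D)
f = -1 (f = 3 - 4 = -1)
(-10/49 + 6/((f + K(-5))**2))**3 = (-10/49 + 6/((-1 - 16*(-5))**2))**3 = (-10*1/49 + 6/((-1 + 80)**2))**3 = (-10/49 + 6/(79**2))**3 = (-10/49 + 6/6241)**3 = (-62116/305809)**3 = -239668216376896/28598996054590129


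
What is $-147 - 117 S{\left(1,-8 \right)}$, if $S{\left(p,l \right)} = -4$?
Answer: $321$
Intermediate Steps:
$-147 - 117 S{\left(1,-8 \right)} = -147 - -468 = -147 + 468 = 321$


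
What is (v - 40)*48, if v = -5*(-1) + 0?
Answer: -1680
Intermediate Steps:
v = 5 (v = 5 + 0 = 5)
(v - 40)*48 = (5 - 40)*48 = -35*48 = -1680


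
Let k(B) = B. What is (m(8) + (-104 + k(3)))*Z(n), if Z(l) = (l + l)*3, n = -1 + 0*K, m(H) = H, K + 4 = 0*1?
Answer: 558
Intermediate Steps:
K = -4 (K = -4 + 0*1 = -4 + 0 = -4)
n = -1 (n = -1 + 0*(-4) = -1 + 0 = -1)
Z(l) = 6*l (Z(l) = (2*l)*3 = 6*l)
(m(8) + (-104 + k(3)))*Z(n) = (8 + (-104 + 3))*(6*(-1)) = (8 - 101)*(-6) = -93*(-6) = 558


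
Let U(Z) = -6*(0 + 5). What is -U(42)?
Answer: 30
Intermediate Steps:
U(Z) = -30 (U(Z) = -6*5 = -30)
-U(42) = -1*(-30) = 30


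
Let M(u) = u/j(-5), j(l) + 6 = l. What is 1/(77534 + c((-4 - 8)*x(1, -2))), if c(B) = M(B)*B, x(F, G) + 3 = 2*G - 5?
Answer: 11/832138 ≈ 1.3219e-5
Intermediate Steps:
j(l) = -6 + l
x(F, G) = -8 + 2*G (x(F, G) = -3 + (2*G - 5) = -3 + (-5 + 2*G) = -8 + 2*G)
M(u) = -u/11 (M(u) = u/(-6 - 5) = u/(-11) = u*(-1/11) = -u/11)
c(B) = -B²/11 (c(B) = (-B/11)*B = -B²/11)
1/(77534 + c((-4 - 8)*x(1, -2))) = 1/(77534 - (-8 + 2*(-2))²*(-4 - 8)²/11) = 1/(77534 - 144*(-8 - 4)²/11) = 1/(77534 - (-12*(-12))²/11) = 1/(77534 - 1/11*144²) = 1/(77534 - 1/11*20736) = 1/(77534 - 20736/11) = 1/(832138/11) = 11/832138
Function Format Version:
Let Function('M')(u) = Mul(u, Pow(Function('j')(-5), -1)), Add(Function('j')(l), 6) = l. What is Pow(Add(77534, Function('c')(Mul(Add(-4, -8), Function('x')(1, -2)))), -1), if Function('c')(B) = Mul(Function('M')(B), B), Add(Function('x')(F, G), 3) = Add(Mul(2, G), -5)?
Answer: Rational(11, 832138) ≈ 1.3219e-5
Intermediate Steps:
Function('j')(l) = Add(-6, l)
Function('x')(F, G) = Add(-8, Mul(2, G)) (Function('x')(F, G) = Add(-3, Add(Mul(2, G), -5)) = Add(-3, Add(-5, Mul(2, G))) = Add(-8, Mul(2, G)))
Function('M')(u) = Mul(Rational(-1, 11), u) (Function('M')(u) = Mul(u, Pow(Add(-6, -5), -1)) = Mul(u, Pow(-11, -1)) = Mul(u, Rational(-1, 11)) = Mul(Rational(-1, 11), u))
Function('c')(B) = Mul(Rational(-1, 11), Pow(B, 2)) (Function('c')(B) = Mul(Mul(Rational(-1, 11), B), B) = Mul(Rational(-1, 11), Pow(B, 2)))
Pow(Add(77534, Function('c')(Mul(Add(-4, -8), Function('x')(1, -2)))), -1) = Pow(Add(77534, Mul(Rational(-1, 11), Pow(Mul(Add(-4, -8), Add(-8, Mul(2, -2))), 2))), -1) = Pow(Add(77534, Mul(Rational(-1, 11), Pow(Mul(-12, Add(-8, -4)), 2))), -1) = Pow(Add(77534, Mul(Rational(-1, 11), Pow(Mul(-12, -12), 2))), -1) = Pow(Add(77534, Mul(Rational(-1, 11), Pow(144, 2))), -1) = Pow(Add(77534, Mul(Rational(-1, 11), 20736)), -1) = Pow(Add(77534, Rational(-20736, 11)), -1) = Pow(Rational(832138, 11), -1) = Rational(11, 832138)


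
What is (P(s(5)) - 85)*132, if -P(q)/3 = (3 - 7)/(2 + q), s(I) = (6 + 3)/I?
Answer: -205260/19 ≈ -10803.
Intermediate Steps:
s(I) = 9/I
P(q) = 12/(2 + q) (P(q) = -3*(3 - 7)/(2 + q) = -(-12)/(2 + q) = 12/(2 + q))
(P(s(5)) - 85)*132 = (12/(2 + 9/5) - 85)*132 = (12/(19/5) - 85)*132 = (12*(5/19) - 85)*132 = (60/19 - 85)*132 = -1555/19*132 = -205260/19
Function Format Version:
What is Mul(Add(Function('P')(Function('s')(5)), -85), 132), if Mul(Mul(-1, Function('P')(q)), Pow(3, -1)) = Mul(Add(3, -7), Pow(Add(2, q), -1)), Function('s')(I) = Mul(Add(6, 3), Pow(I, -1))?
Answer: Rational(-205260, 19) ≈ -10803.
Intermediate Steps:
Function('s')(I) = Mul(9, Pow(I, -1))
Function('P')(q) = Mul(12, Pow(Add(2, q), -1)) (Function('P')(q) = Mul(-3, Mul(Add(3, -7), Pow(Add(2, q), -1))) = Mul(-3, Mul(-4, Pow(Add(2, q), -1))) = Mul(12, Pow(Add(2, q), -1)))
Mul(Add(Function('P')(Function('s')(5)), -85), 132) = Mul(Add(Mul(12, Pow(Add(2, Mul(9, Pow(5, -1))), -1)), -85), 132) = Mul(Add(Mul(12, Pow(Add(2, Mul(9, Rational(1, 5))), -1)), -85), 132) = Mul(Add(Mul(12, Pow(Add(2, Rational(9, 5)), -1)), -85), 132) = Mul(Add(Mul(12, Pow(Rational(19, 5), -1)), -85), 132) = Mul(Add(Mul(12, Rational(5, 19)), -85), 132) = Mul(Add(Rational(60, 19), -85), 132) = Mul(Rational(-1555, 19), 132) = Rational(-205260, 19)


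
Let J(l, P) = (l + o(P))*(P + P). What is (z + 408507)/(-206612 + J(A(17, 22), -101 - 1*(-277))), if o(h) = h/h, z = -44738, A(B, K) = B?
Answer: -363769/200276 ≈ -1.8163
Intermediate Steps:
o(h) = 1
J(l, P) = 2*P*(1 + l) (J(l, P) = (l + 1)*(P + P) = (1 + l)*(2*P) = 2*P*(1 + l))
(z + 408507)/(-206612 + J(A(17, 22), -101 - 1*(-277))) = (-44738 + 408507)/(-206612 + 2*(-101 - 1*(-277))*(1 + 17)) = 363769/(-206612 + 2*(-101 + 277)*18) = 363769/(-206612 + 2*176*18) = 363769/(-206612 + 6336) = 363769/(-200276) = 363769*(-1/200276) = -363769/200276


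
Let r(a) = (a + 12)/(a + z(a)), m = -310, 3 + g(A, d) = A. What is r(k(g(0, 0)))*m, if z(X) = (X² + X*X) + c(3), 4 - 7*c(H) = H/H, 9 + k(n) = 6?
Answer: -1085/6 ≈ -180.83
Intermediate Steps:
g(A, d) = -3 + A
k(n) = -3 (k(n) = -9 + 6 = -3)
c(H) = 3/7 (c(H) = 4/7 - H/(7*H) = 4/7 - ⅐*1 = 4/7 - ⅐ = 3/7)
z(X) = 3/7 + 2*X² (z(X) = (X² + X*X) + 3/7 = (X² + X²) + 3/7 = 2*X² + 3/7 = 3/7 + 2*X²)
r(a) = (12 + a)/(3/7 + a + 2*a²) (r(a) = (a + 12)/(a + (3/7 + 2*a²)) = (12 + a)/(3/7 + a + 2*a²))
r(k(g(0, 0)))*m = (7*(12 - 3)/(3 + 7*(-3) + 14*(-3)²))*(-310) = (7*9/(3 - 21 + 14*9))*(-310) = (7*9/(3 - 21 + 126))*(-310) = (7*9/108)*(-310) = (7*(1/108)*9)*(-310) = (7/12)*(-310) = -1085/6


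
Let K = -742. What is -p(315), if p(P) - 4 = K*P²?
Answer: 73624946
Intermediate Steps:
p(P) = 4 - 742*P²
-p(315) = -(4 - 742*315²) = -(4 - 742*99225) = -(4 - 73624950) = -1*(-73624946) = 73624946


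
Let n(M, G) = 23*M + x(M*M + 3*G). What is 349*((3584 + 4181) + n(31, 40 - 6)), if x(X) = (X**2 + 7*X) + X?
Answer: 400285899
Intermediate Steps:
x(X) = X**2 + 8*X
n(M, G) = 23*M + (M**2 + 3*G)*(8 + M**2 + 3*G) (n(M, G) = 23*M + (M*M + 3*G)*(8 + (M*M + 3*G)) = 23*M + (M**2 + 3*G)*(8 + (M**2 + 3*G)) = 23*M + (M**2 + 3*G)*(8 + M**2 + 3*G))
349*((3584 + 4181) + n(31, 40 - 6)) = 349*((3584 + 4181) + (23*31 + (31**2 + 3*(40 - 6))*(8 + 31**2 + 3*(40 - 6)))) = 349*(7765 + (713 + (961 + 3*34)*(8 + 961 + 3*34))) = 349*(7765 + (713 + (961 + 102)*(8 + 961 + 102))) = 349*(7765 + (713 + 1063*1071)) = 349*(7765 + (713 + 1138473)) = 349*(7765 + 1139186) = 349*1146951 = 400285899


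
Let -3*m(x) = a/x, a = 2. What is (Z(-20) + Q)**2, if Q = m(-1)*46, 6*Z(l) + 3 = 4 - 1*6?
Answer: 32041/36 ≈ 890.03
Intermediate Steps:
m(x) = -2/(3*x)
Z(l) = -5/6 (Z(l) = -1/2 + (4 - 1*6)/6 = -1/2 + (4 - 6)/6 = -1/2 + (1/6)*(-2) = -1/2 - 1/3 = -5/6)
Q = 92/3 (Q = -2/3/(-1)*46 = -2/3*(-1)*46 = (2/3)*46 = 92/3 ≈ 30.667)
(Z(-20) + Q)**2 = (-5/6 + 92/3)**2 = (179/6)**2 = 32041/36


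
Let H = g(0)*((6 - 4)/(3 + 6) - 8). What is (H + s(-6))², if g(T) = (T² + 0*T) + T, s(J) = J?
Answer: 36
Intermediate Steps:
g(T) = T + T² (g(T) = (T² + 0) + T = T² + T = T + T²)
H = 0 (H = (0*(1 + 0))*((6 - 4)/(3 + 6) - 8) = (0*1)*(2/9 - 8) = 0*(2*(⅑) - 8) = 0*(2/9 - 8) = 0*(-70/9) = 0)
(H + s(-6))² = (0 - 6)² = (-6)² = 36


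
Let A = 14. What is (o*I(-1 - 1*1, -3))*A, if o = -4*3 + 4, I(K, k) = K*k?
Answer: -672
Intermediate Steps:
o = -8 (o = -12 + 4 = -8)
(o*I(-1 - 1*1, -3))*A = -8*(-1 - 1*1)*(-3)*14 = -8*(-1 - 1)*(-3)*14 = -(-16)*(-3)*14 = -8*6*14 = -48*14 = -672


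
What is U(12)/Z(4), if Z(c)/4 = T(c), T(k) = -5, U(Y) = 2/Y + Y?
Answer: -73/120 ≈ -0.60833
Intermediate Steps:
U(Y) = Y + 2/Y
Z(c) = -20 (Z(c) = 4*(-5) = -20)
U(12)/Z(4) = (12 + 2/12)/(-20) = (12 + 2*(1/12))*(-1/20) = (12 + ⅙)*(-1/20) = (73/6)*(-1/20) = -73/120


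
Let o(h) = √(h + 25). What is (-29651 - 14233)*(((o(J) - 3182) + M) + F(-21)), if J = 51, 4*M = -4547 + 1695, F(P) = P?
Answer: 171849744 - 87768*√19 ≈ 1.7147e+8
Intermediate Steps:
M = -713 (M = (-4547 + 1695)/4 = (¼)*(-2852) = -713)
o(h) = √(25 + h)
(-29651 - 14233)*(((o(J) - 3182) + M) + F(-21)) = (-29651 - 14233)*(((√(25 + 51) - 3182) - 713) - 21) = -43884*(((√76 - 3182) - 713) - 21) = -43884*(((2*√19 - 3182) - 713) - 21) = -43884*(((-3182 + 2*√19) - 713) - 21) = -43884*((-3895 + 2*√19) - 21) = -43884*(-3916 + 2*√19) = 171849744 - 87768*√19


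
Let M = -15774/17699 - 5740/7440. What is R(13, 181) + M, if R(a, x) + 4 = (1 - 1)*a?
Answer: -3389423/598548 ≈ -5.6627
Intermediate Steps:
M = -995231/598548 (M = -15774*1/17699 - 5740*1/7440 = -1434/1609 - 287/372 = -995231/598548 ≈ -1.6627)
R(a, x) = -4 (R(a, x) = -4 + (1 - 1)*a = -4 + 0*a = -4 + 0 = -4)
R(13, 181) + M = -4 - 995231/598548 = -3389423/598548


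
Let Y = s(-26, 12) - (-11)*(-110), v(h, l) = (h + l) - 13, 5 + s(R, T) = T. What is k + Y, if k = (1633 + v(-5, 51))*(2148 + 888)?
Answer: 5056773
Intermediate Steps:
s(R, T) = -5 + T
v(h, l) = -13 + h + l
k = 5057976 (k = (1633 + (-13 - 5 + 51))*(2148 + 888) = (1633 + 33)*3036 = 1666*3036 = 5057976)
Y = -1203 (Y = (-5 + 12) - (-11)*(-110) = 7 - 1*1210 = 7 - 1210 = -1203)
k + Y = 5057976 - 1203 = 5056773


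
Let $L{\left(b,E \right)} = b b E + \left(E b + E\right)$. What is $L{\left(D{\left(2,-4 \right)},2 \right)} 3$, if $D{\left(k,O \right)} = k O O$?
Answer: $6342$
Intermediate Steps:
$D{\left(k,O \right)} = k O^{2}$ ($D{\left(k,O \right)} = O k O = k O^{2}$)
$L{\left(b,E \right)} = E + E b + E b^{2}$ ($L{\left(b,E \right)} = b^{2} E + \left(E + E b\right) = E b^{2} + \left(E + E b\right) = E + E b + E b^{2}$)
$L{\left(D{\left(2,-4 \right)},2 \right)} 3 = 2 \left(1 + 2 \left(-4\right)^{2} + \left(2 \left(-4\right)^{2}\right)^{2}\right) 3 = 2 \left(1 + 2 \cdot 16 + \left(2 \cdot 16\right)^{2}\right) 3 = 2 \left(1 + 32 + 32^{2}\right) 3 = 2 \left(1 + 32 + 1024\right) 3 = 2 \cdot 1057 \cdot 3 = 2114 \cdot 3 = 6342$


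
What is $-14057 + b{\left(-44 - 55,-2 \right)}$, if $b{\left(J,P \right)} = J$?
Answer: $-14156$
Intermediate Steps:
$-14057 + b{\left(-44 - 55,-2 \right)} = -14057 - 99 = -14156$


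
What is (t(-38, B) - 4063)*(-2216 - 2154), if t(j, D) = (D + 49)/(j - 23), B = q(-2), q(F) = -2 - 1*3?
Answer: 1083266190/61 ≈ 1.7758e+7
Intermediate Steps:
q(F) = -5 (q(F) = -2 - 3 = -5)
B = -5
t(j, D) = (49 + D)/(-23 + j)
(t(-38, B) - 4063)*(-2216 - 2154) = ((49 - 5)/(-23 - 38) - 4063)*(-2216 - 2154) = (44/(-61) - 4063)*(-4370) = (-1/61*44 - 4063)*(-4370) = (-44/61 - 4063)*(-4370) = -247887/61*(-4370) = 1083266190/61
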